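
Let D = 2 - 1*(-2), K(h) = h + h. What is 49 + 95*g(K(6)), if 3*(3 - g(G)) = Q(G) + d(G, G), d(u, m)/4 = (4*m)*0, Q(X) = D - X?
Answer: 1762/3 ≈ 587.33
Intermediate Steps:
K(h) = 2*h
D = 4 (D = 2 + 2 = 4)
Q(X) = 4 - X
d(u, m) = 0 (d(u, m) = 4*((4*m)*0) = 4*0 = 0)
g(G) = 5/3 + G/3 (g(G) = 3 - ((4 - G) + 0)/3 = 3 - (4 - G)/3 = 3 + (-4/3 + G/3) = 5/3 + G/3)
49 + 95*g(K(6)) = 49 + 95*(5/3 + (2*6)/3) = 49 + 95*(5/3 + (⅓)*12) = 49 + 95*(5/3 + 4) = 49 + 95*(17/3) = 49 + 1615/3 = 1762/3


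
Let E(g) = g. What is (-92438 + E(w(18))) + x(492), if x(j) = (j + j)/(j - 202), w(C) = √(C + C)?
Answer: -13402148/145 ≈ -92429.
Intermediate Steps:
w(C) = √2*√C (w(C) = √(2*C) = √2*√C)
x(j) = 2*j/(-202 + j) (x(j) = (2*j)/(-202 + j) = 2*j/(-202 + j))
(-92438 + E(w(18))) + x(492) = (-92438 + √2*√18) + 2*492/(-202 + 492) = (-92438 + √2*(3*√2)) + 2*492/290 = (-92438 + 6) + 2*492*(1/290) = -92432 + 492/145 = -13402148/145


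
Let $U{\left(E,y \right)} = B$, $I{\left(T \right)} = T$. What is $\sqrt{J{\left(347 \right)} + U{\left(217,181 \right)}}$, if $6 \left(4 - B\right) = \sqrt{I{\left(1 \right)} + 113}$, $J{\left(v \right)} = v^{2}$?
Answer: $\frac{\sqrt{4334868 - 6 \sqrt{114}}}{6} \approx 347.0$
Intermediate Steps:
$B = 4 - \frac{\sqrt{114}}{6}$ ($B = 4 - \frac{\sqrt{1 + 113}}{6} = 4 - \frac{\sqrt{114}}{6} \approx 2.2205$)
$U{\left(E,y \right)} = 4 - \frac{\sqrt{114}}{6}$
$\sqrt{J{\left(347 \right)} + U{\left(217,181 \right)}} = \sqrt{347^{2} + \left(4 - \frac{\sqrt{114}}{6}\right)} = \sqrt{120409 + \left(4 - \frac{\sqrt{114}}{6}\right)} = \sqrt{120413 - \frac{\sqrt{114}}{6}}$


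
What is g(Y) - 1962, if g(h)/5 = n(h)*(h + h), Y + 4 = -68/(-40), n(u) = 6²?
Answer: -2790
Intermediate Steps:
n(u) = 36
Y = -23/10 (Y = -4 - 68/(-40) = -4 - 68*(-1/40) = -4 + 17/10 = -23/10 ≈ -2.3000)
g(h) = 360*h (g(h) = 5*(36*(h + h)) = 5*(36*(2*h)) = 5*(72*h) = 360*h)
g(Y) - 1962 = 360*(-23/10) - 1962 = -828 - 1962 = -2790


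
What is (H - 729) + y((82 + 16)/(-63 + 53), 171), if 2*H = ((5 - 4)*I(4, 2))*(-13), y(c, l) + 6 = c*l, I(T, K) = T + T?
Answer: -12314/5 ≈ -2462.8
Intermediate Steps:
I(T, K) = 2*T
y(c, l) = -6 + c*l
H = -52 (H = (((5 - 4)*(2*4))*(-13))/2 = ((1*8)*(-13))/2 = (8*(-13))/2 = (½)*(-104) = -52)
(H - 729) + y((82 + 16)/(-63 + 53), 171) = (-52 - 729) + (-6 + ((82 + 16)/(-63 + 53))*171) = -781 + (-6 + (98/(-10))*171) = -781 + (-6 + (98*(-⅒))*171) = -781 + (-6 - 49/5*171) = -781 + (-6 - 8379/5) = -781 - 8409/5 = -12314/5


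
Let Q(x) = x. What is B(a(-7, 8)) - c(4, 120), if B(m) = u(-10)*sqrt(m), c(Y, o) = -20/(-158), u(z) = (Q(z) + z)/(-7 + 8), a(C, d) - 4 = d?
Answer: -10/79 - 40*sqrt(3) ≈ -69.409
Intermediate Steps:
a(C, d) = 4 + d
u(z) = 2*z (u(z) = (z + z)/(-7 + 8) = (2*z)/1 = (2*z)*1 = 2*z)
c(Y, o) = 10/79 (c(Y, o) = -20*(-1/158) = 10/79)
B(m) = -20*sqrt(m) (B(m) = (2*(-10))*sqrt(m) = -20*sqrt(m))
B(a(-7, 8)) - c(4, 120) = -20*sqrt(4 + 8) - 1*10/79 = -40*sqrt(3) - 10/79 = -10/79 - 40*sqrt(3)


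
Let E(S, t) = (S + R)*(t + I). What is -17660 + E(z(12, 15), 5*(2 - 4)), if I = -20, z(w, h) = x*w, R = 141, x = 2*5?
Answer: -25490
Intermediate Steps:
x = 10
z(w, h) = 10*w
E(S, t) = (-20 + t)*(141 + S) (E(S, t) = (S + 141)*(t - 20) = (141 + S)*(-20 + t) = (-20 + t)*(141 + S))
-17660 + E(z(12, 15), 5*(2 - 4)) = -17660 + (-2820 - 200*12 + 141*(5*(2 - 4)) + (10*12)*(5*(2 - 4))) = -17660 + (-2820 - 20*120 + 141*(5*(-2)) + 120*(5*(-2))) = -17660 + (-2820 - 2400 + 141*(-10) + 120*(-10)) = -17660 + (-2820 - 2400 - 1410 - 1200) = -17660 - 7830 = -25490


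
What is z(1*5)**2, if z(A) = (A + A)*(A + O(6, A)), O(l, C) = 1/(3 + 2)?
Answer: 2704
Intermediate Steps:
O(l, C) = 1/5
z(A) = 2*A*(1/5 + A) (z(A) = (A + A)*(A + 1/5) = (2*A)*(1/5 + A) = 2*A*(1/5 + A))
z(1*5)**2 = (2*(1*5)*(1 + 5*(1*5))/5)**2 = ((2/5)*5*(1 + 5*5))**2 = ((2/5)*5*(1 + 25))**2 = ((2/5)*5*26)**2 = 52**2 = 2704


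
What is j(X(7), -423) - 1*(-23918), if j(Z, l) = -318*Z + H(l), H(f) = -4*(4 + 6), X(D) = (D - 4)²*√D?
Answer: 23878 - 2862*√7 ≈ 16306.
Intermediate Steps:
X(D) = √D*(-4 + D)² (X(D) = (-4 + D)²*√D = √D*(-4 + D)²)
H(f) = -40 (H(f) = -4*10 = -40)
j(Z, l) = -40 - 318*Z (j(Z, l) = -318*Z - 40 = -40 - 318*Z)
j(X(7), -423) - 1*(-23918) = (-40 - 318*√7*(-4 + 7)²) - 1*(-23918) = (-40 - 318*√7*3²) + 23918 = (-40 - 318*√7*9) + 23918 = (-40 - 2862*√7) + 23918 = 23878 - 2862*√7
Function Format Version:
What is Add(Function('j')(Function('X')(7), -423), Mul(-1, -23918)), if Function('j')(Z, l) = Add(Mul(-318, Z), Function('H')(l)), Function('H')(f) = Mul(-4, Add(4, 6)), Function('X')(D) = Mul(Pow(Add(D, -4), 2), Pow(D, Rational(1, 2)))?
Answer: Add(23878, Mul(-2862, Pow(7, Rational(1, 2)))) ≈ 16306.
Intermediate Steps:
Function('X')(D) = Mul(Pow(D, Rational(1, 2)), Pow(Add(-4, D), 2)) (Function('X')(D) = Mul(Pow(Add(-4, D), 2), Pow(D, Rational(1, 2))) = Mul(Pow(D, Rational(1, 2)), Pow(Add(-4, D), 2)))
Function('H')(f) = -40 (Function('H')(f) = Mul(-4, 10) = -40)
Function('j')(Z, l) = Add(-40, Mul(-318, Z)) (Function('j')(Z, l) = Add(Mul(-318, Z), -40) = Add(-40, Mul(-318, Z)))
Add(Function('j')(Function('X')(7), -423), Mul(-1, -23918)) = Add(Add(-40, Mul(-318, Mul(Pow(7, Rational(1, 2)), Pow(Add(-4, 7), 2)))), Mul(-1, -23918)) = Add(Add(-40, Mul(-318, Mul(Pow(7, Rational(1, 2)), Pow(3, 2)))), 23918) = Add(Add(-40, Mul(-318, Mul(Pow(7, Rational(1, 2)), 9))), 23918) = Add(Add(-40, Mul(-318, Mul(9, Pow(7, Rational(1, 2))))), 23918) = Add(Add(-40, Mul(-2862, Pow(7, Rational(1, 2)))), 23918) = Add(23878, Mul(-2862, Pow(7, Rational(1, 2))))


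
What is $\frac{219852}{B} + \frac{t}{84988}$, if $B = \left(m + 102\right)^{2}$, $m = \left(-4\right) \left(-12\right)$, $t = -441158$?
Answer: $\frac{121648983}{26558750} \approx 4.5804$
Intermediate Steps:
$m = 48$
$B = 22500$ ($B = \left(48 + 102\right)^{2} = 150^{2} = 22500$)
$\frac{219852}{B} + \frac{t}{84988} = \frac{219852}{22500} - \frac{441158}{84988} = 219852 \cdot \frac{1}{22500} - \frac{220579}{42494} = \frac{6107}{625} - \frac{220579}{42494} = \frac{121648983}{26558750}$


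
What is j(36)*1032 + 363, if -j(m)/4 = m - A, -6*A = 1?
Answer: -148933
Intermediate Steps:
A = -1/6 (A = -1/6*1 = -1/6 ≈ -0.16667)
j(m) = -2/3 - 4*m (j(m) = -4*(m - 1*(-1/6)) = -4*(m + 1/6) = -4*(1/6 + m) = -2/3 - 4*m)
j(36)*1032 + 363 = (-2/3 - 4*36)*1032 + 363 = (-2/3 - 144)*1032 + 363 = -434/3*1032 + 363 = -149296 + 363 = -148933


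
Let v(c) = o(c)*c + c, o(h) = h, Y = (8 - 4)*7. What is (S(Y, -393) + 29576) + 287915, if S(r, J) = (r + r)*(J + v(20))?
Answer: 319003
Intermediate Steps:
Y = 28 (Y = 4*7 = 28)
v(c) = c + c² (v(c) = c*c + c = c² + c = c + c²)
S(r, J) = 2*r*(420 + J) (S(r, J) = (r + r)*(J + 20*(1 + 20)) = (2*r)*(J + 20*21) = (2*r)*(J + 420) = (2*r)*(420 + J) = 2*r*(420 + J))
(S(Y, -393) + 29576) + 287915 = (2*28*(420 - 393) + 29576) + 287915 = (2*28*27 + 29576) + 287915 = (1512 + 29576) + 287915 = 31088 + 287915 = 319003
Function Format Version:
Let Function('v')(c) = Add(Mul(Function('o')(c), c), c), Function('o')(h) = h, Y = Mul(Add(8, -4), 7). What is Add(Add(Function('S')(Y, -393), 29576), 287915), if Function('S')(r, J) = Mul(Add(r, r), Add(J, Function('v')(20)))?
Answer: 319003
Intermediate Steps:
Y = 28 (Y = Mul(4, 7) = 28)
Function('v')(c) = Add(c, Pow(c, 2)) (Function('v')(c) = Add(Mul(c, c), c) = Add(Pow(c, 2), c) = Add(c, Pow(c, 2)))
Function('S')(r, J) = Mul(2, r, Add(420, J)) (Function('S')(r, J) = Mul(Add(r, r), Add(J, Mul(20, Add(1, 20)))) = Mul(Mul(2, r), Add(J, Mul(20, 21))) = Mul(Mul(2, r), Add(J, 420)) = Mul(Mul(2, r), Add(420, J)) = Mul(2, r, Add(420, J)))
Add(Add(Function('S')(Y, -393), 29576), 287915) = Add(Add(Mul(2, 28, Add(420, -393)), 29576), 287915) = Add(Add(Mul(2, 28, 27), 29576), 287915) = Add(Add(1512, 29576), 287915) = Add(31088, 287915) = 319003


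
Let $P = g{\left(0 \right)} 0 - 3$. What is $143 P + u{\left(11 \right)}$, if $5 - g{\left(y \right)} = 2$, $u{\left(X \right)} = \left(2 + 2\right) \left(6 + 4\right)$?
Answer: $-389$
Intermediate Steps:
$u{\left(X \right)} = 40$ ($u{\left(X \right)} = 4 \cdot 10 = 40$)
$g{\left(y \right)} = 3$ ($g{\left(y \right)} = 5 - 2 = 3$)
$P = -3$ ($P = 3 \cdot 0 - 3 = 0 - 3 = -3$)
$143 P + u{\left(11 \right)} = 143 \left(-3\right) + 40 = -429 + 40 = -389$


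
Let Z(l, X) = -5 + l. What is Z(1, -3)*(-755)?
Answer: 3020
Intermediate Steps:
Z(1, -3)*(-755) = (-5 + 1)*(-755) = -4*(-755) = 3020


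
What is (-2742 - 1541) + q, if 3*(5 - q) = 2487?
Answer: -5107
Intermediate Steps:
q = -824 (q = 5 - 1/3*2487 = 5 - 829 = -824)
(-2742 - 1541) + q = (-2742 - 1541) - 824 = -4283 - 824 = -5107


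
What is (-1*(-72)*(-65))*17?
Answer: -79560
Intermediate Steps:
(-1*(-72)*(-65))*17 = (72*(-65))*17 = -4680*17 = -79560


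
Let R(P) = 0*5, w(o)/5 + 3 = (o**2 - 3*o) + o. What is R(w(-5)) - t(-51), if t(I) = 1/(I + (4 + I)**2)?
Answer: -1/2158 ≈ -0.00046339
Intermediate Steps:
w(o) = -15 - 10*o + 5*o**2 (w(o) = -15 + 5*((o**2 - 3*o) + o) = -15 + 5*(o**2 - 2*o) = -15 + (-10*o + 5*o**2) = -15 - 10*o + 5*o**2)
R(P) = 0
R(w(-5)) - t(-51) = 0 - 1/(-51 + (4 - 51)**2) = 0 - 1/(-51 + (-47)**2) = 0 - 1/(-51 + 2209) = 0 - 1/2158 = -1/2158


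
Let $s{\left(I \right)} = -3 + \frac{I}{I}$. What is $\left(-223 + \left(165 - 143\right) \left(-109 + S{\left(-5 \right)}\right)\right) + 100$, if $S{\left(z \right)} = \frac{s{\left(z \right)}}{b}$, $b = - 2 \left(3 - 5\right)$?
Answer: $-2532$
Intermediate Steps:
$s{\left(I \right)} = -2$ ($s{\left(I \right)} = -3 + 1 = -2$)
$b = 4$ ($b = \left(-2\right) \left(-2\right) = 4$)
$S{\left(z \right)} = - \frac{1}{2}$ ($S{\left(z \right)} = - \frac{2}{4} = \left(-2\right) \frac{1}{4} = - \frac{1}{2}$)
$\left(-223 + \left(165 - 143\right) \left(-109 + S{\left(-5 \right)}\right)\right) + 100 = \left(-223 + \left(165 - 143\right) \left(-109 - \frac{1}{2}\right)\right) + 100 = \left(-223 + 22 \left(- \frac{219}{2}\right)\right) + 100 = \left(-223 - 2409\right) + 100 = -2632 + 100 = -2532$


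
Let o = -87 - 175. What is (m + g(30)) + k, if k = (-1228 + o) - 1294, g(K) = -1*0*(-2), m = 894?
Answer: -1890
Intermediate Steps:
o = -262
g(K) = 0 (g(K) = 0*(-2) = 0)
k = -2784 (k = (-1228 - 262) - 1294 = -1490 - 1294 = -2784)
(m + g(30)) + k = (894 + 0) - 2784 = 894 - 2784 = -1890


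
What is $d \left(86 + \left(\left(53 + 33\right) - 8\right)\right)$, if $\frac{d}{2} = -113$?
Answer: $-37064$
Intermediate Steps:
$d = -226$ ($d = 2 \left(-113\right) = -226$)
$d \left(86 + \left(\left(53 + 33\right) - 8\right)\right) = - 226 \left(86 + \left(\left(53 + 33\right) - 8\right)\right) = - 226 \left(86 + \left(86 - 8\right)\right) = - 226 \left(86 + 78\right) = \left(-226\right) 164 = -37064$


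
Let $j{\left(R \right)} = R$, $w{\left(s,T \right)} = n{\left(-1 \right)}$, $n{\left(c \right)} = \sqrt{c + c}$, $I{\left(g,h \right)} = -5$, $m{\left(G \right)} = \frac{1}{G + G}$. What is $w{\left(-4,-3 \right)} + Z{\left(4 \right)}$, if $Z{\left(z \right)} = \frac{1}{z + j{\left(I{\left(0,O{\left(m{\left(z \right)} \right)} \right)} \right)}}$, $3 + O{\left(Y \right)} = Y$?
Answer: $-1 + i \sqrt{2} \approx -1.0 + 1.4142 i$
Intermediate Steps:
$m{\left(G \right)} = \frac{1}{2 G}$
$O{\left(Y \right)} = -3 + Y$
$n{\left(c \right)} = \sqrt{2} \sqrt{c}$ ($n{\left(c \right)} = \sqrt{2 c} = \sqrt{2} \sqrt{c}$)
$w{\left(s,T \right)} = i \sqrt{2}$ ($w{\left(s,T \right)} = \sqrt{2} \sqrt{-1} = \sqrt{2} i = i \sqrt{2}$)
$Z{\left(z \right)} = \frac{1}{-5 + z}$ ($Z{\left(z \right)} = \frac{1}{z - 5} = \frac{1}{-5 + z}$)
$w{\left(-4,-3 \right)} + Z{\left(4 \right)} = i \sqrt{2} + \frac{1}{-5 + 4} = i \sqrt{2} + \frac{1}{-1} = i \sqrt{2} - 1 = -1 + i \sqrt{2}$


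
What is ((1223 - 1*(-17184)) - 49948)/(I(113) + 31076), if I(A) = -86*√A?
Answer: -245042029/241220507 - 1356263*√113/482441014 ≈ -1.0457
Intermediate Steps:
((1223 - 1*(-17184)) - 49948)/(I(113) + 31076) = ((1223 - 1*(-17184)) - 49948)/(-86*√113 + 31076) = ((1223 + 17184) - 49948)/(31076 - 86*√113) = (18407 - 49948)/(31076 - 86*√113) = -31541/(31076 - 86*√113)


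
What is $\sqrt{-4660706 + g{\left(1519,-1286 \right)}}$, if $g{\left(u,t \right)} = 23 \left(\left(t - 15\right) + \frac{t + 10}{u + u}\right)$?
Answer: $\frac{5 i \sqrt{8835099355}}{217} \approx 2165.8 i$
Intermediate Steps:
$g{\left(u,t \right)} = -345 + 23 t + \frac{23 \left(10 + t\right)}{2 u}$ ($g{\left(u,t \right)} = 23 \left(\left(-15 + t\right) + \frac{10 + t}{2 u}\right) = 23 \left(-15 + t + \frac{10 + t}{2 u}\right) = -345 + 23 t + \frac{23 \left(10 + t\right)}{2 u}$)
$\sqrt{-4660706 + g{\left(1519,-1286 \right)}} = \sqrt{-4660706 + \frac{23 \left(10 - 1286 + 2 \cdot 1519 \left(-15 - 1286\right)\right)}{2 \cdot 1519}} = \sqrt{-4660706 + \frac{23}{2} \cdot \frac{1}{1519} \left(10 - 1286 + 2 \cdot 1519 \left(-1301\right)\right)} = \sqrt{-4660706 + \frac{23}{2} \cdot \frac{1}{1519} \left(10 - 1286 - 3952438\right)} = \sqrt{-4660706 + \frac{23}{2} \cdot \frac{1}{1519} \left(-3953714\right)} = \sqrt{-4660706 - \frac{45467711}{1519}} = \sqrt{- \frac{7125080125}{1519}} = \frac{5 i \sqrt{8835099355}}{217}$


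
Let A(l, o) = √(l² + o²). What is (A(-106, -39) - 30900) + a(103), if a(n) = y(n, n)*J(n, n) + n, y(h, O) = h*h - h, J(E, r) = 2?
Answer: -9785 + √12757 ≈ -9672.0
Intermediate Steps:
y(h, O) = h² - h
a(n) = n + 2*n*(-1 + n) (a(n) = (n*(-1 + n))*2 + n = 2*n*(-1 + n) + n = n + 2*n*(-1 + n))
(A(-106, -39) - 30900) + a(103) = (√((-106)² + (-39)²) - 30900) + 103*(-1 + 2*103) = (√(11236 + 1521) - 30900) + 103*(-1 + 206) = (√12757 - 30900) + 103*205 = (-30900 + √12757) + 21115 = -9785 + √12757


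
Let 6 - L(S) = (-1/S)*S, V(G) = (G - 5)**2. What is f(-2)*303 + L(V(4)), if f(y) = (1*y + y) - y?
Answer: -599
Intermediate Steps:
V(G) = (-5 + G)**2
L(S) = 7 (L(S) = 6 - (-1/S)*S = 6 - 1*(-1) = 6 + 1 = 7)
f(y) = y (f(y) = (y + y) - y = 2*y - y = y)
f(-2)*303 + L(V(4)) = -2*303 + 7 = -606 + 7 = -599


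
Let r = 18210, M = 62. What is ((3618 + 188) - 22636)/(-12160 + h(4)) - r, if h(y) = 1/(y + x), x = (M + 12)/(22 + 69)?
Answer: -96978012150/5325989 ≈ -18208.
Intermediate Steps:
x = 74/91 (x = (62 + 12)/(22 + 69) = 74/91 ≈ 0.81319)
h(y) = 1/(74/91 + y) (h(y) = 1/(y + 74/91) = 1/(74/91 + y))
((3618 + 188) - 22636)/(-12160 + h(4)) - r = ((3618 + 188) - 22636)/(-12160 + 91/(74 + 91*4)) - 1*18210 = (3806 - 22636)/(-12160 + 91/(74 + 364)) - 18210 = -18830/(-12160 + 91/438) - 18210 = -18830/(-5325989/438) - 18210 = -18830*(-438/5325989) - 18210 = 8247540/5325989 - 18210 = -96978012150/5325989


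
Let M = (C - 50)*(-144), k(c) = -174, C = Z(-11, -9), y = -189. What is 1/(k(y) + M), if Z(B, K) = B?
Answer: 1/8610 ≈ 0.00011614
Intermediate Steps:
C = -11
M = 8784 (M = (-11 - 50)*(-144) = -61*(-144) = 8784)
1/(k(y) + M) = 1/(-174 + 8784) = 1/8610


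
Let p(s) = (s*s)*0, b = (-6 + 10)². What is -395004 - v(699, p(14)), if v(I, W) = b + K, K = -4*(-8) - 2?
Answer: -395050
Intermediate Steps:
b = 16 (b = 4² = 16)
K = 30 (K = 32 - 2 = 30)
p(s) = 0 (p(s) = s²*0 = 0)
v(I, W) = 46 (v(I, W) = 16 + 30 = 46)
-395004 - v(699, p(14)) = -395004 - 1*46 = -395004 - 46 = -395050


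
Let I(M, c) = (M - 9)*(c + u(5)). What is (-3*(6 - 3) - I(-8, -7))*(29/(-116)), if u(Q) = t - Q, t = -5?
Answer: 149/2 ≈ 74.500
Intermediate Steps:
u(Q) = -5 - Q
I(M, c) = (-10 + c)*(-9 + M) (I(M, c) = (M - 9)*(c + (-5 - 1*5)) = (-9 + M)*(c + (-5 - 5)) = (-9 + M)*(c - 10) = (-9 + M)*(-10 + c) = (-10 + c)*(-9 + M))
(-3*(6 - 3) - I(-8, -7))*(29/(-116)) = (-3*(6 - 3) - (90 - 10*(-8) - 9*(-7) - 8*(-7)))*(29/(-116)) = (-3*3 - (90 + 80 + 63 + 56))*(29*(-1/116)) = (-9 - 1*289)*(-1/4) = (-9 - 289)*(-1/4) = -298*(-1/4) = 149/2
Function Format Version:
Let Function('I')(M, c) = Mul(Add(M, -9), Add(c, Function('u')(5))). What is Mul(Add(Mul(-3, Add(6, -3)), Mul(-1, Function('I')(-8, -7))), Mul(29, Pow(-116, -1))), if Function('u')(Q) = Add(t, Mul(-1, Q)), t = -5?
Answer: Rational(149, 2) ≈ 74.500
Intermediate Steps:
Function('u')(Q) = Add(-5, Mul(-1, Q))
Function('I')(M, c) = Mul(Add(-10, c), Add(-9, M)) (Function('I')(M, c) = Mul(Add(M, -9), Add(c, Add(-5, Mul(-1, 5)))) = Mul(Add(-9, M), Add(c, Add(-5, -5))) = Mul(Add(-9, M), Add(c, -10)) = Mul(Add(-9, M), Add(-10, c)) = Mul(Add(-10, c), Add(-9, M)))
Mul(Add(Mul(-3, Add(6, -3)), Mul(-1, Function('I')(-8, -7))), Mul(29, Pow(-116, -1))) = Mul(Add(Mul(-3, Add(6, -3)), Mul(-1, Add(90, Mul(-10, -8), Mul(-9, -7), Mul(-8, -7)))), Mul(29, Pow(-116, -1))) = Mul(Add(Mul(-3, 3), Mul(-1, Add(90, 80, 63, 56))), Mul(29, Rational(-1, 116))) = Mul(Add(-9, Mul(-1, 289)), Rational(-1, 4)) = Mul(Add(-9, -289), Rational(-1, 4)) = Mul(-298, Rational(-1, 4)) = Rational(149, 2)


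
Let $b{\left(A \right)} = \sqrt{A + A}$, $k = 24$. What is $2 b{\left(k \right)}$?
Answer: $8 \sqrt{3} \approx 13.856$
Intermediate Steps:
$b{\left(A \right)} = \sqrt{2} \sqrt{A}$ ($b{\left(A \right)} = \sqrt{2 A} = \sqrt{2} \sqrt{A}$)
$2 b{\left(k \right)} = 2 \sqrt{2} \sqrt{24} = 2 \sqrt{2} \cdot 2 \sqrt{6} = 2 \cdot 4 \sqrt{3} = 8 \sqrt{3}$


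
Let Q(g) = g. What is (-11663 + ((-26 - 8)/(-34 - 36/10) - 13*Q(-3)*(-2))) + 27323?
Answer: 1464793/94 ≈ 15583.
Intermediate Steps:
(-11663 + ((-26 - 8)/(-34 - 36/10) - 13*Q(-3)*(-2))) + 27323 = (-11663 + ((-26 - 8)/(-34 - 36/10) - (-39)*(-2))) + 27323 = (-11663 + (-34/(-34 - 36*⅒) - 13*6)) + 27323 = (-11663 + (-34/(-34 - 18/5) - 78)) + 27323 = (-11663 + (-34/(-188/5) - 78)) + 27323 = (-11663 + (-34*(-5/188) - 78)) + 27323 = (-11663 + (85/94 - 78)) + 27323 = (-11663 - 7247/94) + 27323 = -1103569/94 + 27323 = 1464793/94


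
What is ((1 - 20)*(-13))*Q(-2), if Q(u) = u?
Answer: -494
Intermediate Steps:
((1 - 20)*(-13))*Q(-2) = ((1 - 20)*(-13))*(-2) = -19*(-13)*(-2) = 247*(-2) = -494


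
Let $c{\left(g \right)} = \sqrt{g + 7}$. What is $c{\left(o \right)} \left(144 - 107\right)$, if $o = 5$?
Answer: $74 \sqrt{3} \approx 128.17$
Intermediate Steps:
$c{\left(g \right)} = \sqrt{7 + g}$
$c{\left(o \right)} \left(144 - 107\right) = \sqrt{7 + 5} \left(144 - 107\right) = \sqrt{12} \cdot 37 = 2 \sqrt{3} \cdot 37 = 74 \sqrt{3}$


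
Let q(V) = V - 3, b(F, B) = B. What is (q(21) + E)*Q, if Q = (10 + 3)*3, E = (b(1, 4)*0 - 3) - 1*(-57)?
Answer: 2808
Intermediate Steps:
E = 54 (E = (4*0 - 3) - 1*(-57) = (0 - 3) + 57 = -3 + 57 = 54)
Q = 39 (Q = 13*3 = 39)
q(V) = -3 + V
(q(21) + E)*Q = ((-3 + 21) + 54)*39 = (18 + 54)*39 = 72*39 = 2808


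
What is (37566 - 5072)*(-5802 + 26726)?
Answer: 679904456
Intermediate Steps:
(37566 - 5072)*(-5802 + 26726) = 32494*20924 = 679904456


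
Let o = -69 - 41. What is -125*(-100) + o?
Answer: 12390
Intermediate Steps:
o = -110
-125*(-100) + o = -125*(-100) - 110 = 12500 - 110 = 12390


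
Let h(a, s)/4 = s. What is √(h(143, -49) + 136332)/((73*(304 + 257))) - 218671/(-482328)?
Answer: 218671/482328 + 2*√34034/40953 ≈ 0.46238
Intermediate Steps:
h(a, s) = 4*s
√(h(143, -49) + 136332)/((73*(304 + 257))) - 218671/(-482328) = √(4*(-49) + 136332)/((73*(304 + 257))) - 218671/(-482328) = √(-196 + 136332)/((73*561)) - 218671*(-1/482328) = √136136/40953 + 218671/482328 = (2*√34034)*(1/40953) + 218671/482328 = 2*√34034/40953 + 218671/482328 = 218671/482328 + 2*√34034/40953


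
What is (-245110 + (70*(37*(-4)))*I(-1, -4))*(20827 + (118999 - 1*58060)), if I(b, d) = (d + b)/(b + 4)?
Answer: -55889513980/3 ≈ -1.8630e+10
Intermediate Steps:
I(b, d) = (b + d)/(4 + b)
(-245110 + (70*(37*(-4)))*I(-1, -4))*(20827 + (118999 - 1*58060)) = (-245110 + (70*(37*(-4)))*((-1 - 4)/(4 - 1)))*(20827 + (118999 - 1*58060)) = (-245110 + (70*(-148))*(-5/3))*(20827 + (118999 - 58060)) = (-245110 - 10360*(-5)/3)*(20827 + 60939) = (-245110 - 10360*(-5/3))*81766 = (-245110 + 51800/3)*81766 = -683530/3*81766 = -55889513980/3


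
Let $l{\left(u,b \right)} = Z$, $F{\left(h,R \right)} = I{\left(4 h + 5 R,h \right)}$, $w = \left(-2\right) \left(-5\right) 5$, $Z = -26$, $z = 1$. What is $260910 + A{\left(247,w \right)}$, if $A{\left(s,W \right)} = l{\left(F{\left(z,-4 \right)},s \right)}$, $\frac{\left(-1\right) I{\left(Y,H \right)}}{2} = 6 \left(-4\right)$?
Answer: $260884$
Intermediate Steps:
$w = 50$ ($w = 10 \cdot 5 = 50$)
$I{\left(Y,H \right)} = 48$ ($I{\left(Y,H \right)} = - 2 \cdot 6 \left(-4\right) = \left(-2\right) \left(-24\right) = 48$)
$F{\left(h,R \right)} = 48$
$l{\left(u,b \right)} = -26$
$A{\left(s,W \right)} = -26$
$260910 + A{\left(247,w \right)} = 260910 - 26 = 260884$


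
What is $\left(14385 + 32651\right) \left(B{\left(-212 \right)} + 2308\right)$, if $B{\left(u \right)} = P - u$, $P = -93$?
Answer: $114156372$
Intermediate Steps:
$B{\left(u \right)} = -93 - u$
$\left(14385 + 32651\right) \left(B{\left(-212 \right)} + 2308\right) = \left(14385 + 32651\right) \left(\left(-93 - -212\right) + 2308\right) = 47036 \left(\left(-93 + 212\right) + 2308\right) = 47036 \left(119 + 2308\right) = 47036 \cdot 2427 = 114156372$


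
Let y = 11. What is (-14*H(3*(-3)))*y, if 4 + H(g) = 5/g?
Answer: 6314/9 ≈ 701.56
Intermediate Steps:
H(g) = -4 + 5/g
(-14*H(3*(-3)))*y = -14*(-4 + 5/((3*(-3))))*11 = -14*(-4 + 5/(-9))*11 = -14*(-4 + 5*(-⅑))*11 = -14*(-4 - 5/9)*11 = -14*(-41/9)*11 = (574/9)*11 = 6314/9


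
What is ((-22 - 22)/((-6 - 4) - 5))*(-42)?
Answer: -616/5 ≈ -123.20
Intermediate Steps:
((-22 - 22)/((-6 - 4) - 5))*(-42) = -44/(-10 - 5)*(-42) = -44/(-15)*(-42) = -44*(-1/15)*(-42) = (44/15)*(-42) = -616/5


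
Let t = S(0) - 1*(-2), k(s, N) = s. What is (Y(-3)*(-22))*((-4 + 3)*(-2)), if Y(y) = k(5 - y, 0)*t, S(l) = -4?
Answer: 704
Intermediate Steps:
t = -2 (t = -4 - 1*(-2) = -4 + 2 = -2)
Y(y) = -10 + 2*y (Y(y) = (5 - y)*(-2) = -10 + 2*y)
(Y(-3)*(-22))*((-4 + 3)*(-2)) = ((-10 + 2*(-3))*(-22))*((-4 + 3)*(-2)) = ((-10 - 6)*(-22))*(-1*(-2)) = -16*(-22)*2 = 352*2 = 704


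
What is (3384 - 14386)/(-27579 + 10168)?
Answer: 11002/17411 ≈ 0.63190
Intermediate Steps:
(3384 - 14386)/(-27579 + 10168) = -11002/(-17411) = -11002*(-1/17411) = 11002/17411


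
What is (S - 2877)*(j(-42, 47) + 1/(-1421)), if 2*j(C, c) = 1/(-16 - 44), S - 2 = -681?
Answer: 195707/6090 ≈ 32.136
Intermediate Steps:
S = -679 (S = 2 - 681 = -679)
j(C, c) = -1/120 (j(C, c) = 1/(2*(-16 - 44)) = (1/2)/(-60) = (1/2)*(-1/60) = -1/120)
(S - 2877)*(j(-42, 47) + 1/(-1421)) = (-679 - 2877)*(-1/120 + 1/(-1421)) = -3556*(-1/120 - 1/1421) = -3556*(-1541/170520) = 195707/6090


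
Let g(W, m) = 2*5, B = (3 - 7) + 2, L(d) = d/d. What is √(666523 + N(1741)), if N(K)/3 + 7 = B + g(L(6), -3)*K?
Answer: √718726 ≈ 847.78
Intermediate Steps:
L(d) = 1
B = -2 (B = -4 + 2 = -2)
g(W, m) = 10
N(K) = -27 + 30*K (N(K) = -21 + 3*(-2 + 10*K) = -21 + (-6 + 30*K) = -27 + 30*K)
√(666523 + N(1741)) = √(666523 + (-27 + 30*1741)) = √(666523 + (-27 + 52230)) = √(666523 + 52203) = √718726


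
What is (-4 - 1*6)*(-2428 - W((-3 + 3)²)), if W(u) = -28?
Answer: 24000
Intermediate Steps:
(-4 - 1*6)*(-2428 - W((-3 + 3)²)) = (-4 - 1*6)*(-2428 - 1*(-28)) = (-4 - 6)*(-2428 + 28) = -10*(-2400) = 24000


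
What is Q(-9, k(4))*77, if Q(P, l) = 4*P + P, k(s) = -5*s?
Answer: -3465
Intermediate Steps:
Q(P, l) = 5*P
Q(-9, k(4))*77 = (5*(-9))*77 = -45*77 = -3465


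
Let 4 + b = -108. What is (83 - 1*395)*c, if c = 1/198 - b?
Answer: -1153204/33 ≈ -34946.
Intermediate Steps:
b = -112 (b = -4 - 108 = -112)
c = 22177/198 (c = 1/198 - 1*(-112) = 1/198 + 112 = 22177/198 ≈ 112.01)
(83 - 1*395)*c = (83 - 1*395)*(22177/198) = (83 - 395)*(22177/198) = -312*22177/198 = -1153204/33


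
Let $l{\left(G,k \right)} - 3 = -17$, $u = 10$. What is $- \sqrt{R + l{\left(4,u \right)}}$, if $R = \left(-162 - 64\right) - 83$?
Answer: $- i \sqrt{323} \approx - 17.972 i$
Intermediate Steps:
$R = -309$ ($R = -226 - 83 = -309$)
$l{\left(G,k \right)} = -14$ ($l{\left(G,k \right)} = 3 - 17 = -14$)
$- \sqrt{R + l{\left(4,u \right)}} = - \sqrt{-309 - 14} = - \sqrt{-323} = - i \sqrt{323}$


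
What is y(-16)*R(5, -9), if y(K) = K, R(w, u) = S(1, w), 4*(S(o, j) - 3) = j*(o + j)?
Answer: -168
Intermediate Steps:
S(o, j) = 3 + j*(j + o)/4 (S(o, j) = 3 + (j*(o + j))/4 = 3 + (j*(j + o))/4 = 3 + j*(j + o)/4)
R(w, u) = 3 + w/4 + w²/4 (R(w, u) = 3 + w²/4 + (¼)*w*1 = 3 + w²/4 + w/4 = 3 + w/4 + w²/4)
y(-16)*R(5, -9) = -16*(3 + (¼)*5 + (¼)*5²) = -16*(3 + 5/4 + (¼)*25) = -16*(3 + 5/4 + 25/4) = -16*21/2 = -168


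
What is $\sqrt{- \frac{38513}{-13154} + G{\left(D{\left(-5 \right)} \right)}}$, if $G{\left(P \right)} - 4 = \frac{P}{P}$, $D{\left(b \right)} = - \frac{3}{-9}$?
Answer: $\frac{3 \sqrt{152415398}}{13154} \approx 2.8156$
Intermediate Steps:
$D{\left(b \right)} = \frac{1}{3}$ ($D{\left(b \right)} = \left(-3\right) \left(- \frac{1}{9}\right) = \frac{1}{3}$)
$G{\left(P \right)} = 5$ ($G{\left(P \right)} = 4 + \frac{P}{P} = 4 + 1 = 5$)
$\sqrt{- \frac{38513}{-13154} + G{\left(D{\left(-5 \right)} \right)}} = \sqrt{- \frac{38513}{-13154} + 5} = \sqrt{\left(-38513\right) \left(- \frac{1}{13154}\right) + 5} = \sqrt{\frac{38513}{13154} + 5} = \sqrt{\frac{104283}{13154}} = \frac{3 \sqrt{152415398}}{13154}$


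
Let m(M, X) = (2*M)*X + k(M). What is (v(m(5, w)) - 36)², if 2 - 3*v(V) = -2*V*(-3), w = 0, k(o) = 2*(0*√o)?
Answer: 11236/9 ≈ 1248.4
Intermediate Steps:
k(o) = 0 (k(o) = 2*0 = 0)
m(M, X) = 2*M*X (m(M, X) = (2*M)*X + 0 = 2*M*X + 0 = 2*M*X)
v(V) = ⅔ - 2*V (v(V) = ⅔ - (-2*V)*(-3)/3 = ⅔ - 2*V)
(v(m(5, w)) - 36)² = ((⅔ - 4*5*0) - 36)² = ((⅔ - 2*0) - 36)² = ((⅔ + 0) - 36)² = (⅔ - 36)² = (-106/3)² = 11236/9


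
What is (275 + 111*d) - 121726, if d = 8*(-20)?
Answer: -139211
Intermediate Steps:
d = -160
(275 + 111*d) - 121726 = (275 + 111*(-160)) - 121726 = (275 - 17760) - 121726 = -17485 - 121726 = -139211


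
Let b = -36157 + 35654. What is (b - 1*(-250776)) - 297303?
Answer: -47030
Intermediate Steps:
b = -503
(b - 1*(-250776)) - 297303 = (-503 - 1*(-250776)) - 297303 = (-503 + 250776) - 297303 = 250273 - 297303 = -47030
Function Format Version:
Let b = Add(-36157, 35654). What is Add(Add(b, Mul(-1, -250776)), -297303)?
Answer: -47030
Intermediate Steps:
b = -503
Add(Add(b, Mul(-1, -250776)), -297303) = Add(Add(-503, Mul(-1, -250776)), -297303) = Add(Add(-503, 250776), -297303) = Add(250273, -297303) = -47030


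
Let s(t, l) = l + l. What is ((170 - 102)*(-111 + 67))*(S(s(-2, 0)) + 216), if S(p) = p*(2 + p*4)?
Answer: -646272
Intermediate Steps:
s(t, l) = 2*l
S(p) = p*(2 + 4*p)
((170 - 102)*(-111 + 67))*(S(s(-2, 0)) + 216) = ((170 - 102)*(-111 + 67))*(2*(2*0)*(1 + 2*(2*0)) + 216) = (68*(-44))*(2*0*(1 + 2*0) + 216) = -2992*(2*0*(1 + 0) + 216) = -2992*(2*0*1 + 216) = -2992*(0 + 216) = -2992*216 = -646272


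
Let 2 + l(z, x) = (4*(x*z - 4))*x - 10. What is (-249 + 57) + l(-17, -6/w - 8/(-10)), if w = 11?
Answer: -642748/3025 ≈ -212.48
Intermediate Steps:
l(z, x) = -12 + x*(-16 + 4*x*z) (l(z, x) = -2 + ((4*(x*z - 4))*x - 10) = -2 + ((4*(-4 + x*z))*x - 10) = -2 + ((-16 + 4*x*z)*x - 10) = -2 + (x*(-16 + 4*x*z) - 10) = -2 + (-10 + x*(-16 + 4*x*z)) = -12 + x*(-16 + 4*x*z))
(-249 + 57) + l(-17, -6/w - 8/(-10)) = (-249 + 57) + (-12 - 16*(-6/11 - 8/(-10)) + 4*(-17)*(-6/11 - 8/(-10))²) = -192 + (-12 - 16*(-6*1/11 - 8*(-⅒)) + 4*(-17)*(-6*1/11 - 8*(-⅒))²) = -192 + (-12 - 16*(-6/11 + ⅘) + 4*(-17)*(-6/11 + ⅘)²) = -192 + (-12 - 16*14/55 + 4*(-17)*(14/55)²) = -192 + (-12 - 224/55 + 4*(-17)*(196/3025)) = -192 + (-12 - 224/55 - 13328/3025) = -192 - 61948/3025 = -642748/3025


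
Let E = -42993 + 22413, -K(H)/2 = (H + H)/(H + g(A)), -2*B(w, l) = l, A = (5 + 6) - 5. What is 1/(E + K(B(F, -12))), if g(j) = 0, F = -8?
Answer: -1/20584 ≈ -4.8581e-5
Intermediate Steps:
A = 6 (A = 11 - 5 = 6)
B(w, l) = -l/2
K(H) = -4 (K(H) = -2*(H + H)/(H + 0) = -2*2*H/H = -2*2 = -4)
E = -20580
1/(E + K(B(F, -12))) = 1/(-20580 - 4) = 1/(-20584) = -1/20584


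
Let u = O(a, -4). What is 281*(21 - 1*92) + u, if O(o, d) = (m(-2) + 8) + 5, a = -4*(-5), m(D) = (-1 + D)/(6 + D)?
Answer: -79755/4 ≈ -19939.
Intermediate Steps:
m(D) = (-1 + D)/(6 + D)
a = 20
O(o, d) = 49/4 (O(o, d) = ((-1 - 2)/(6 - 2) + 8) + 5 = (-3/4 + 8) + 5 = ((¼)*(-3) + 8) + 5 = (-¾ + 8) + 5 = 29/4 + 5 = 49/4)
u = 49/4 ≈ 12.250
281*(21 - 1*92) + u = 281*(21 - 1*92) + 49/4 = 281*(21 - 92) + 49/4 = 281*(-71) + 49/4 = -19951 + 49/4 = -79755/4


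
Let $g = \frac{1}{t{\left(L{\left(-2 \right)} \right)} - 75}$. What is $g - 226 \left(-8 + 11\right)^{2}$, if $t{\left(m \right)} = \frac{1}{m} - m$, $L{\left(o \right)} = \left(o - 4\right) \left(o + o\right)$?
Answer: $- \frac{4830774}{2375} \approx -2034.0$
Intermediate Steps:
$L{\left(o \right)} = 2 o \left(-4 + o\right)$ ($L{\left(o \right)} = \left(-4 + o\right) 2 o = 2 o \left(-4 + o\right)$)
$g = - \frac{24}{2375}$ ($g = \frac{1}{\left(\frac{1}{2 \left(-2\right) \left(-4 - 2\right)} - 2 \left(-2\right) \left(-4 - 2\right)\right) - 75} = \frac{1}{\left(\frac{1}{2 \left(-2\right) \left(-6\right)} - 2 \left(-2\right) \left(-6\right)\right) - 75} = \frac{1}{\left(\frac{1}{24} - 24\right) - 75} = \frac{1}{- \frac{575}{24} - 75} = \frac{1}{- \frac{2375}{24}} = - \frac{24}{2375} \approx -0.010105$)
$g - 226 \left(-8 + 11\right)^{2} = - \frac{24}{2375} - 226 \left(-8 + 11\right)^{2} = - \frac{24}{2375} - 226 \cdot 3^{2} = - \frac{24}{2375} - 2034 = - \frac{4830774}{2375}$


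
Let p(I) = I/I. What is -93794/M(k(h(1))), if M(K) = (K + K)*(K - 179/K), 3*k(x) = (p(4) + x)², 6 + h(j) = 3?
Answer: 422073/1595 ≈ 264.62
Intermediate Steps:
p(I) = 1
h(j) = -3 (h(j) = -6 + 3 = -3)
k(x) = (1 + x)²/3
M(K) = 2*K*(K - 179/K) (M(K) = (2*K)*(K - 179/K) = 2*K*(K - 179/K))
-93794/M(k(h(1))) = -93794/(-358 + 2*((1 - 3)²/3)²) = -93794/(-358 + 2*((⅓)*(-2)²)²) = -93794/(-358 + 2*((⅓)*4)²) = -93794/(-358 + 2*(4/3)²) = -93794/(-358 + 2*(16/9)) = -93794/(-358 + 32/9) = -93794/(-3190/9) = -93794*(-9/3190) = 422073/1595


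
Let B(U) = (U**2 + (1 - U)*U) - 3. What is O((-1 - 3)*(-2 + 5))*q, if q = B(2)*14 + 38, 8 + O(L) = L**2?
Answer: 3264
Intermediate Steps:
B(U) = -3 + U**2 + U*(1 - U) (B(U) = (U**2 + U*(1 - U)) - 3 = -3 + U**2 + U*(1 - U))
O(L) = -8 + L**2
q = 24 (q = (-3 + 2)*14 + 38 = -1*14 + 38 = -14 + 38 = 24)
O((-1 - 3)*(-2 + 5))*q = (-8 + ((-1 - 3)*(-2 + 5))**2)*24 = (-8 + (-4*3)**2)*24 = (-8 + (-12)**2)*24 = (-8 + 144)*24 = 136*24 = 3264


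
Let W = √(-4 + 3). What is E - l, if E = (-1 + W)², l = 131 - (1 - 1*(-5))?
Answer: -125 + (1 - I)² ≈ -125.0 - 2.0*I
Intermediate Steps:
W = I (W = √(-1) = I ≈ 1.0*I)
l = 125 (l = 131 - (1 + 5) = 131 - 1*6 = 131 - 6 = 125)
E = (-1 + I)² ≈ -2.0*I
E - l = (1 - I)² - 1*125 = (1 - I)² - 125 = -125 + (1 - I)²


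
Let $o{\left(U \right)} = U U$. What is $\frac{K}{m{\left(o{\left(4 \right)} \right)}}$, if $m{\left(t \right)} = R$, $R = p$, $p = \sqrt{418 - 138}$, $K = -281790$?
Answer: $- \frac{28179 \sqrt{70}}{14} \approx -16840.0$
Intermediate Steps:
$o{\left(U \right)} = U^{2}$
$p = 2 \sqrt{70}$ ($p = \sqrt{280} = 2 \sqrt{70} \approx 16.733$)
$R = 2 \sqrt{70} \approx 16.733$
$m{\left(t \right)} = 2 \sqrt{70}$
$\frac{K}{m{\left(o{\left(4 \right)} \right)}} = - \frac{281790}{2 \sqrt{70}} = - 281790 \frac{\sqrt{70}}{140} = - \frac{28179 \sqrt{70}}{14}$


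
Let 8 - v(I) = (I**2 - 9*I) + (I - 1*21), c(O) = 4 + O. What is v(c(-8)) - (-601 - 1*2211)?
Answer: 2793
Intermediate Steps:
v(I) = 29 - I**2 + 8*I (v(I) = 8 - ((I**2 - 9*I) + (I - 1*21)) = 8 - ((I**2 - 9*I) + (I - 21)) = 8 - ((I**2 - 9*I) + (-21 + I)) = 8 - (-21 + I**2 - 8*I) = 8 + (21 - I**2 + 8*I) = 29 - I**2 + 8*I)
v(c(-8)) - (-601 - 1*2211) = (29 - (4 - 8)**2 + 8*(4 - 8)) - (-601 - 1*2211) = (29 - 1*(-4)**2 + 8*(-4)) - (-601 - 2211) = (29 - 1*16 - 32) - 1*(-2812) = (29 - 16 - 32) + 2812 = -19 + 2812 = 2793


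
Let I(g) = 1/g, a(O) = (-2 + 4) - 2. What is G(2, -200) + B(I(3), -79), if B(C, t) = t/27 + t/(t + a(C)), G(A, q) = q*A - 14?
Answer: -11230/27 ≈ -415.93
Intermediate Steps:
a(O) = 0 (a(O) = 2 - 2 = 0)
G(A, q) = -14 + A*q (G(A, q) = A*q - 14 = -14 + A*q)
B(C, t) = 1 + t/27 (B(C, t) = t/27 + t/(t + 0) = t*(1/27) + t/t = t/27 + 1 = 1 + t/27)
G(2, -200) + B(I(3), -79) = (-14 + 2*(-200)) + (1 + (1/27)*(-79)) = (-14 - 400) + (1 - 79/27) = -414 - 52/27 = -11230/27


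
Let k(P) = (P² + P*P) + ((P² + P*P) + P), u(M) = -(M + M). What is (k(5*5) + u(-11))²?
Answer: 6487209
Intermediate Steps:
u(M) = -2*M
k(P) = P + 4*P² (k(P) = (P² + P²) + ((P² + P²) + P) = 2*P² + (2*P² + P) = 2*P² + (P + 2*P²) = P + 4*P²)
(k(5*5) + u(-11))² = ((5*5)*(1 + 4*(5*5)) - 2*(-11))² = (25*(1 + 4*25) + 22)² = (25*(1 + 100) + 22)² = (25*101 + 22)² = (2525 + 22)² = 2547² = 6487209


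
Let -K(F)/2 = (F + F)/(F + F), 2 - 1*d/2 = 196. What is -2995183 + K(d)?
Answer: -2995185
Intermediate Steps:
d = -388 (d = 4 - 2*196 = 4 - 392 = -388)
K(F) = -2 (K(F) = -2*(F + F)/(F + F) = -2*2*F/(2*F) = -2*2*F*1/(2*F) = -2*1 = -2)
-2995183 + K(d) = -2995183 - 2 = -2995185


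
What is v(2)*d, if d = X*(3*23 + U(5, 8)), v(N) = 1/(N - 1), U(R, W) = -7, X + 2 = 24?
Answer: 1364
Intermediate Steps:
X = 22 (X = -2 + 24 = 22)
v(N) = 1/(-1 + N)
d = 1364 (d = 22*(3*23 - 7) = 22*(69 - 7) = 22*62 = 1364)
v(2)*d = 1364/(-1 + 2) = 1364/1 = 1*1364 = 1364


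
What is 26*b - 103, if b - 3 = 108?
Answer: 2783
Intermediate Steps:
b = 111 (b = 3 + 108 = 111)
26*b - 103 = 26*111 - 103 = 2886 - 103 = 2783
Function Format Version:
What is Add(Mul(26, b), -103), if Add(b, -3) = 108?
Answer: 2783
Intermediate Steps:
b = 111 (b = Add(3, 108) = 111)
Add(Mul(26, b), -103) = Add(Mul(26, 111), -103) = Add(2886, -103) = 2783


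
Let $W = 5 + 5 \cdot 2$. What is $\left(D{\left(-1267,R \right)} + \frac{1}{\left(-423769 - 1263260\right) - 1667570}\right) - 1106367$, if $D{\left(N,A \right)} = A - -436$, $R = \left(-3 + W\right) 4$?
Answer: $- \frac{3709794005918}{3354599} \approx -1.1059 \cdot 10^{6}$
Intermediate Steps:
$W = 15$ ($W = 5 + 10 = 15$)
$R = 48$ ($R = \left(-3 + 15\right) 4 = 12 \cdot 4 = 48$)
$D{\left(N,A \right)} = 436 + A$ ($D{\left(N,A \right)} = A + 436 = 436 + A$)
$\left(D{\left(-1267,R \right)} + \frac{1}{\left(-423769 - 1263260\right) - 1667570}\right) - 1106367 = \left(\left(436 + 48\right) + \frac{1}{\left(-423769 - 1263260\right) - 1667570}\right) - 1106367 = \left(484 + \frac{1}{-1687029 - 1667570}\right) - 1106367 = \left(484 + \frac{1}{-3354599}\right) - 1106367 = \left(484 - \frac{1}{3354599}\right) - 1106367 = \frac{1623625915}{3354599} - 1106367 = - \frac{3709794005918}{3354599}$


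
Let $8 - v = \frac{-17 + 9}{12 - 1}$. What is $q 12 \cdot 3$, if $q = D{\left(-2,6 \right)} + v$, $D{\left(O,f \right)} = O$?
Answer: $\frac{2664}{11} \approx 242.18$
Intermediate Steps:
$v = \frac{96}{11}$ ($v = 8 - \frac{-17 + 9}{12 - 1} = 8 - - \frac{8}{12 + \left(-2 + 1\right)} = 8 - - \frac{8}{12 - 1} = 8 - - \frac{8}{11} = 8 + \frac{8}{11} = \frac{96}{11} \approx 8.7273$)
$q = \frac{74}{11}$ ($q = -2 + \frac{96}{11} = \frac{74}{11} \approx 6.7273$)
$q 12 \cdot 3 = \frac{74 \cdot 12 \cdot 3}{11} = \frac{74}{11} \cdot 36 = \frac{2664}{11}$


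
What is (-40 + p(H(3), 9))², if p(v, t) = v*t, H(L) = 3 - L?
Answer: 1600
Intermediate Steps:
p(v, t) = t*v
(-40 + p(H(3), 9))² = (-40 + 9*(3 - 1*3))² = (-40 + 9*(3 - 3))² = (-40 + 9*0)² = (-40 + 0)² = (-40)² = 1600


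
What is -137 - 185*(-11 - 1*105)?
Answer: 21323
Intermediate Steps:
-137 - 185*(-11 - 1*105) = -137 - 185*(-11 - 105) = -137 - 185*(-116) = -137 + 21460 = 21323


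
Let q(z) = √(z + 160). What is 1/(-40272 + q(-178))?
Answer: -6712/270305667 - I*√2/540611334 ≈ -2.4831e-5 - 2.616e-9*I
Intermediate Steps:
q(z) = √(160 + z)
1/(-40272 + q(-178)) = 1/(-40272 + √(160 - 178)) = 1/(-40272 + √(-18)) = 1/(-40272 + 3*I*√2)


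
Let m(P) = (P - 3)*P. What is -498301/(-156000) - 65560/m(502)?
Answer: 57298021949/19538844000 ≈ 2.9325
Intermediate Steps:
m(P) = P*(-3 + P) (m(P) = (-3 + P)*P = P*(-3 + P))
-498301/(-156000) - 65560/m(502) = -498301/(-156000) - 65560*1/(502*(-3 + 502)) = -498301*(-1/156000) - 65560/(502*499) = 498301/156000 - 65560/250498 = 498301/156000 - 65560*1/250498 = 498301/156000 - 32780/125249 = 57298021949/19538844000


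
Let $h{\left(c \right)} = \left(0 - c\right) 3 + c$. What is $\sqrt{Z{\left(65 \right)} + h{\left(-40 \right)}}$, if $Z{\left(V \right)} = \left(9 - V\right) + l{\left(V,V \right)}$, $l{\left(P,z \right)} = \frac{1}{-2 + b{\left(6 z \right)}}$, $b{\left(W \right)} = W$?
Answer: $\frac{\sqrt{903361}}{194} \approx 4.8992$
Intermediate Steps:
$l{\left(P,z \right)} = \frac{1}{-2 + 6 z}$
$Z{\left(V \right)} = 9 + \frac{1}{2 \left(-1 + 3 V\right)} - V$ ($Z{\left(V \right)} = \left(9 - V\right) + \frac{1}{2 \left(-1 + 3 V\right)} = 9 + \frac{1}{2 \left(-1 + 3 V\right)} - V$)
$h{\left(c \right)} = - 2 c$ ($h{\left(c \right)} = - c 3 + c = - 3 c + c = - 2 c$)
$\sqrt{Z{\left(65 \right)} + h{\left(-40 \right)}} = \sqrt{\frac{-17 - 6 \cdot 65^{2} + 56 \cdot 65}{2 \left(-1 + 3 \cdot 65\right)} - -80} = \sqrt{\frac{-17 - 25350 + 3640}{2 \left(-1 + 195\right)} + 80} = \sqrt{\frac{-17 - 25350 + 3640}{2 \cdot 194} + 80} = \sqrt{\frac{1}{2} \cdot \frac{1}{194} \left(-21727\right) + 80} = \sqrt{- \frac{21727}{388} + 80} = \sqrt{\frac{9313}{388}} = \frac{\sqrt{903361}}{194}$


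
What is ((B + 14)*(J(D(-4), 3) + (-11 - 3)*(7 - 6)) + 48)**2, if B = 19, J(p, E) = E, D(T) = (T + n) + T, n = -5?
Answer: 99225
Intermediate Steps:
D(T) = -5 + 2*T (D(T) = (T - 5) + T = (-5 + T) + T = -5 + 2*T)
((B + 14)*(J(D(-4), 3) + (-11 - 3)*(7 - 6)) + 48)**2 = ((19 + 14)*(3 + (-11 - 3)*(7 - 6)) + 48)**2 = (33*(3 - 14*1) + 48)**2 = (33*(3 - 14) + 48)**2 = (33*(-11) + 48)**2 = (-363 + 48)**2 = (-315)**2 = 99225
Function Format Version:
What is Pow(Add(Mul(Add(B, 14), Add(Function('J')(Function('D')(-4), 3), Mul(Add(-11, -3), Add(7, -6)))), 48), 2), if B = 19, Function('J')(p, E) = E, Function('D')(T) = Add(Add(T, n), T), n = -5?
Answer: 99225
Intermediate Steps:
Function('D')(T) = Add(-5, Mul(2, T)) (Function('D')(T) = Add(Add(T, -5), T) = Add(Add(-5, T), T) = Add(-5, Mul(2, T)))
Pow(Add(Mul(Add(B, 14), Add(Function('J')(Function('D')(-4), 3), Mul(Add(-11, -3), Add(7, -6)))), 48), 2) = Pow(Add(Mul(Add(19, 14), Add(3, Mul(Add(-11, -3), Add(7, -6)))), 48), 2) = Pow(Add(Mul(33, Add(3, Mul(-14, 1))), 48), 2) = Pow(Add(Mul(33, Add(3, -14)), 48), 2) = Pow(Add(Mul(33, -11), 48), 2) = Pow(Add(-363, 48), 2) = Pow(-315, 2) = 99225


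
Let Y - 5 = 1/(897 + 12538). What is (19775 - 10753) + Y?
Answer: 121277746/13435 ≈ 9027.0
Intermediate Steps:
Y = 67176/13435 (Y = 5 + 1/(897 + 12538) = 5 + 1/13435 = 67176/13435 ≈ 5.0001)
(19775 - 10753) + Y = (19775 - 10753) + 67176/13435 = 9022 + 67176/13435 = 121277746/13435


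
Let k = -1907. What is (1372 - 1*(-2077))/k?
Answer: -3449/1907 ≈ -1.8086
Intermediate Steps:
(1372 - 1*(-2077))/k = (1372 - 1*(-2077))/(-1907) = (1372 + 2077)*(-1/1907) = 3449*(-1/1907) = -3449/1907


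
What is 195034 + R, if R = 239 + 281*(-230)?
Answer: 130643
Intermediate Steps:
R = -64391 (R = 239 - 64630 = -64391)
195034 + R = 195034 - 64391 = 130643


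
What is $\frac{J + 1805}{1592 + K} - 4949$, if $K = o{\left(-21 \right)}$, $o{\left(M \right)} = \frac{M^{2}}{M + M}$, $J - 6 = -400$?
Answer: $- \frac{15650865}{3163} \approx -4948.1$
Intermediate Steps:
$J = -394$ ($J = 6 - 400 = -394$)
$o{\left(M \right)} = \frac{M}{2}$ ($o{\left(M \right)} = \frac{M^{2}}{2 M} = \frac{1}{2 M} M^{2} = \frac{M}{2}$)
$K = - \frac{21}{2}$ ($K = \frac{1}{2} \left(-21\right) = - \frac{21}{2} \approx -10.5$)
$\frac{J + 1805}{1592 + K} - 4949 = \frac{-394 + 1805}{1592 - \frac{21}{2}} - 4949 = \frac{1411}{\frac{3163}{2}} - 4949 = 1411 \cdot \frac{2}{3163} - 4949 = \frac{2822}{3163} - 4949 = - \frac{15650865}{3163}$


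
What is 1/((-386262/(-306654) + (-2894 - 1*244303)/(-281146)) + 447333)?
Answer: 845240642/378105839950581 ≈ 2.2355e-6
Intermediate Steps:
1/((-386262/(-306654) + (-2894 - 1*244303)/(-281146)) + 447333) = 1/((-386262*(-1/306654) + (-2894 - 244303)*(-1/281146)) + 447333) = 1/((64377/51109 - 247197*(-1/281146)) + 447333) = 1/((64377/51109 + 14541/16538) + 447333) = 1/(1807842795/845240642 + 447333) = 1/(378105839950581/845240642) = 845240642/378105839950581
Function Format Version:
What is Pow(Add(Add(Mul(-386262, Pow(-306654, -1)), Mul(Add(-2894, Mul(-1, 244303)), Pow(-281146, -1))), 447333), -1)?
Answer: Rational(845240642, 378105839950581) ≈ 2.2355e-6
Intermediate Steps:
Pow(Add(Add(Mul(-386262, Pow(-306654, -1)), Mul(Add(-2894, Mul(-1, 244303)), Pow(-281146, -1))), 447333), -1) = Pow(Add(Add(Mul(-386262, Rational(-1, 306654)), Mul(Add(-2894, -244303), Rational(-1, 281146))), 447333), -1) = Pow(Add(Add(Rational(64377, 51109), Mul(-247197, Rational(-1, 281146))), 447333), -1) = Pow(Add(Add(Rational(64377, 51109), Rational(14541, 16538)), 447333), -1) = Pow(Add(Rational(1807842795, 845240642), 447333), -1) = Pow(Rational(378105839950581, 845240642), -1) = Rational(845240642, 378105839950581)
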